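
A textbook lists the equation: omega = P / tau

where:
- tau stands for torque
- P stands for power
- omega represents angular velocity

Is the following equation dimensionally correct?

Yes

tau (torque) has dimensions [L^2 M T^-2].
P (power) has dimensions [L^2 M T^-3].
omega (angular velocity) has dimensions [T^-1].

Left side: [T^-1]
Right side: [T^-1]

Both sides have the same dimensions, so the equation is dimensionally consistent.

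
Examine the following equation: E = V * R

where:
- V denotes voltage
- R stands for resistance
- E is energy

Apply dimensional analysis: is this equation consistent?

No

V (voltage) has dimensions [I^-1 L^2 M T^-3].
R (resistance) has dimensions [I^-2 L^2 M T^-3].
E (energy) has dimensions [L^2 M T^-2].

Left side: [L^2 M T^-2]
Right side: [I^-3 L^4 M^2 T^-6]

The two sides have different dimensions, so the equation is NOT dimensionally consistent.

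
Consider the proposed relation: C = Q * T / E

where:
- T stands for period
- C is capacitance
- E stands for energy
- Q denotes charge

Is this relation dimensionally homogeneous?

No

T (period) has dimensions [T].
C (capacitance) has dimensions [I^2 L^-2 M^-1 T^4].
E (energy) has dimensions [L^2 M T^-2].
Q (charge) has dimensions [I T].

Left side: [I^2 L^-2 M^-1 T^4]
Right side: [I L^-2 M^-1 T^4]

The two sides have different dimensions, so the equation is NOT dimensionally consistent.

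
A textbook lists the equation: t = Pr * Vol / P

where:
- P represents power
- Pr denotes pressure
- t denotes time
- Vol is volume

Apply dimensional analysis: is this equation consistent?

Yes

P (power) has dimensions [L^2 M T^-3].
Pr (pressure) has dimensions [L^-1 M T^-2].
t (time) has dimensions [T].
Vol (volume) has dimensions [L^3].

Left side: [T]
Right side: [T]

Both sides have the same dimensions, so the equation is dimensionally consistent.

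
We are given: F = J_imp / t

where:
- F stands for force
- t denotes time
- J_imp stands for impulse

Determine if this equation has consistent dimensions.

Yes

F (force) has dimensions [L M T^-2].
t (time) has dimensions [T].
J_imp (impulse) has dimensions [L M T^-1].

Left side: [L M T^-2]
Right side: [L M T^-2]

Both sides have the same dimensions, so the equation is dimensionally consistent.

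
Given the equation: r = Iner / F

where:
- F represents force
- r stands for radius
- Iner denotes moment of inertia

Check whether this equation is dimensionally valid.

No

F (force) has dimensions [L M T^-2].
r (radius) has dimensions [L].
Iner (moment of inertia) has dimensions [L^2 M].

Left side: [L]
Right side: [L T^2]

The two sides have different dimensions, so the equation is NOT dimensionally consistent.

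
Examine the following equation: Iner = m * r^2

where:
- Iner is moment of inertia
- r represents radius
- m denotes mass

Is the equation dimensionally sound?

Yes

Iner (moment of inertia) has dimensions [L^2 M].
r (radius) has dimensions [L].
m (mass) has dimensions [M].

Left side: [L^2 M]
Right side: [L^2 M]

Both sides have the same dimensions, so the equation is dimensionally consistent.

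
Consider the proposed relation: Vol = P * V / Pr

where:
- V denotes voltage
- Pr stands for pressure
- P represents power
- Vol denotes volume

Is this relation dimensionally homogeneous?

No

V (voltage) has dimensions [I^-1 L^2 M T^-3].
Pr (pressure) has dimensions [L^-1 M T^-2].
P (power) has dimensions [L^2 M T^-3].
Vol (volume) has dimensions [L^3].

Left side: [L^3]
Right side: [I^-1 L^5 M T^-4]

The two sides have different dimensions, so the equation is NOT dimensionally consistent.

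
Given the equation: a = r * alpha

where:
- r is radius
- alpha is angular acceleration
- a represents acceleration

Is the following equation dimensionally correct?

Yes

r (radius) has dimensions [L].
alpha (angular acceleration) has dimensions [T^-2].
a (acceleration) has dimensions [L T^-2].

Left side: [L T^-2]
Right side: [L T^-2]

Both sides have the same dimensions, so the equation is dimensionally consistent.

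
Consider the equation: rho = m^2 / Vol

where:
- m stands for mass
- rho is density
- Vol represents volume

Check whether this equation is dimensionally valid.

No

m (mass) has dimensions [M].
rho (density) has dimensions [L^-3 M].
Vol (volume) has dimensions [L^3].

Left side: [L^-3 M]
Right side: [L^-3 M^2]

The two sides have different dimensions, so the equation is NOT dimensionally consistent.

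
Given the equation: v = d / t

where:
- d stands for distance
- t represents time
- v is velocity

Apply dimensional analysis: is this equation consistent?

Yes

d (distance) has dimensions [L].
t (time) has dimensions [T].
v (velocity) has dimensions [L T^-1].

Left side: [L T^-1]
Right side: [L T^-1]

Both sides have the same dimensions, so the equation is dimensionally consistent.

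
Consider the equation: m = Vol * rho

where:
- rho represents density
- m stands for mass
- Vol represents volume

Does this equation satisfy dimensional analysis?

Yes

rho (density) has dimensions [L^-3 M].
m (mass) has dimensions [M].
Vol (volume) has dimensions [L^3].

Left side: [M]
Right side: [M]

Both sides have the same dimensions, so the equation is dimensionally consistent.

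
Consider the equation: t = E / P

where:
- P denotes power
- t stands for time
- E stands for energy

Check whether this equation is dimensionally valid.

Yes

P (power) has dimensions [L^2 M T^-3].
t (time) has dimensions [T].
E (energy) has dimensions [L^2 M T^-2].

Left side: [T]
Right side: [T]

Both sides have the same dimensions, so the equation is dimensionally consistent.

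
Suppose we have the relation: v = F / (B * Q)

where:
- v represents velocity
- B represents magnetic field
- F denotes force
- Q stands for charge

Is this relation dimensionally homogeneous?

Yes

v (velocity) has dimensions [L T^-1].
B (magnetic field) has dimensions [I^-1 M T^-2].
F (force) has dimensions [L M T^-2].
Q (charge) has dimensions [I T].

Left side: [L T^-1]
Right side: [L T^-1]

Both sides have the same dimensions, so the equation is dimensionally consistent.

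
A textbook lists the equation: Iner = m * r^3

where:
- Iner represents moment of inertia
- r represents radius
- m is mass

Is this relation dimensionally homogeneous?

No

Iner (moment of inertia) has dimensions [L^2 M].
r (radius) has dimensions [L].
m (mass) has dimensions [M].

Left side: [L^2 M]
Right side: [L^3 M]

The two sides have different dimensions, so the equation is NOT dimensionally consistent.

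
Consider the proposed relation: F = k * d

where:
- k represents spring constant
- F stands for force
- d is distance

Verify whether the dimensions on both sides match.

Yes

k (spring constant) has dimensions [M T^-2].
F (force) has dimensions [L M T^-2].
d (distance) has dimensions [L].

Left side: [L M T^-2]
Right side: [L M T^-2]

Both sides have the same dimensions, so the equation is dimensionally consistent.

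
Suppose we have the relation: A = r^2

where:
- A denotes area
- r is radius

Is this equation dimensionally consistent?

Yes

A (area) has dimensions [L^2].
r (radius) has dimensions [L].

Left side: [L^2]
Right side: [L^2]

Both sides have the same dimensions, so the equation is dimensionally consistent.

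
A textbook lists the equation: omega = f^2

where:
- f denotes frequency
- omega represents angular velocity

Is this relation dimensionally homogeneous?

No

f (frequency) has dimensions [T^-1].
omega (angular velocity) has dimensions [T^-1].

Left side: [T^-1]
Right side: [T^-2]

The two sides have different dimensions, so the equation is NOT dimensionally consistent.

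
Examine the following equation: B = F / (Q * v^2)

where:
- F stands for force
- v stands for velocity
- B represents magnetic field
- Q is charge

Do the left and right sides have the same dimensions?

No

F (force) has dimensions [L M T^-2].
v (velocity) has dimensions [L T^-1].
B (magnetic field) has dimensions [I^-1 M T^-2].
Q (charge) has dimensions [I T].

Left side: [I^-1 M T^-2]
Right side: [I^-1 L^-1 M T^-1]

The two sides have different dimensions, so the equation is NOT dimensionally consistent.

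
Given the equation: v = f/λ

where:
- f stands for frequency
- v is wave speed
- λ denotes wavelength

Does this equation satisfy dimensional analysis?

No

f (frequency) has dimensions [T^-1].
v (wave speed) has dimensions [L T^-1].
λ (wavelength) has dimensions [L].

Left side: [L T^-1]
Right side: [L^-1 T^-1]

The two sides have different dimensions, so the equation is NOT dimensionally consistent.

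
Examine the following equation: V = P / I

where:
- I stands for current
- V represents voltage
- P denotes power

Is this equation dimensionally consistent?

Yes

I (current) has dimensions [I].
V (voltage) has dimensions [I^-1 L^2 M T^-3].
P (power) has dimensions [L^2 M T^-3].

Left side: [I^-1 L^2 M T^-3]
Right side: [I^-1 L^2 M T^-3]

Both sides have the same dimensions, so the equation is dimensionally consistent.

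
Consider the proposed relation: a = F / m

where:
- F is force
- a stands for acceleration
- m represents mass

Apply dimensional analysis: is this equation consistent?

Yes

F (force) has dimensions [L M T^-2].
a (acceleration) has dimensions [L T^-2].
m (mass) has dimensions [M].

Left side: [L T^-2]
Right side: [L T^-2]

Both sides have the same dimensions, so the equation is dimensionally consistent.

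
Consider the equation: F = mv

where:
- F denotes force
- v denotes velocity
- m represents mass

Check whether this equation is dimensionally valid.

No

F (force) has dimensions [L M T^-2].
v (velocity) has dimensions [L T^-1].
m (mass) has dimensions [M].

Left side: [L M T^-2]
Right side: [L M T^-1]

The two sides have different dimensions, so the equation is NOT dimensionally consistent.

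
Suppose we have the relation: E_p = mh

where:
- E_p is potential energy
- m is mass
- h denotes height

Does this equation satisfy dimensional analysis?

No

E_p (potential energy) has dimensions [L^2 M T^-2].
m (mass) has dimensions [M].
h (height) has dimensions [L].

Left side: [L^2 M T^-2]
Right side: [L M]

The two sides have different dimensions, so the equation is NOT dimensionally consistent.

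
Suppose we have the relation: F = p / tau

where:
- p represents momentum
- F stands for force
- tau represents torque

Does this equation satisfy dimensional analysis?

No

p (momentum) has dimensions [L M T^-1].
F (force) has dimensions [L M T^-2].
tau (torque) has dimensions [L^2 M T^-2].

Left side: [L M T^-2]
Right side: [L^-1 T]

The two sides have different dimensions, so the equation is NOT dimensionally consistent.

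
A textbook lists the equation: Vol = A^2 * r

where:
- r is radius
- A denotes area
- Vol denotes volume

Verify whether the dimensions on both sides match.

No

r (radius) has dimensions [L].
A (area) has dimensions [L^2].
Vol (volume) has dimensions [L^3].

Left side: [L^3]
Right side: [L^5]

The two sides have different dimensions, so the equation is NOT dimensionally consistent.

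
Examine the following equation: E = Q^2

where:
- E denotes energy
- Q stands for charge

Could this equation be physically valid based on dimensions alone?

No

E (energy) has dimensions [L^2 M T^-2].
Q (charge) has dimensions [I T].

Left side: [L^2 M T^-2]
Right side: [I^2 T^2]

The two sides have different dimensions, so the equation is NOT dimensionally consistent.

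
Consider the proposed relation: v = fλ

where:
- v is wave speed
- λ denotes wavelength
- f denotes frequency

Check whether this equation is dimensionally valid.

Yes

v (wave speed) has dimensions [L T^-1].
λ (wavelength) has dimensions [L].
f (frequency) has dimensions [T^-1].

Left side: [L T^-1]
Right side: [L T^-1]

Both sides have the same dimensions, so the equation is dimensionally consistent.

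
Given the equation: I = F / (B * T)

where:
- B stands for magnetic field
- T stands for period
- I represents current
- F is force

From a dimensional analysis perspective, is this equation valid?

No

B (magnetic field) has dimensions [I^-1 M T^-2].
T (period) has dimensions [T].
I (current) has dimensions [I].
F (force) has dimensions [L M T^-2].

Left side: [I]
Right side: [I L T^-1]

The two sides have different dimensions, so the equation is NOT dimensionally consistent.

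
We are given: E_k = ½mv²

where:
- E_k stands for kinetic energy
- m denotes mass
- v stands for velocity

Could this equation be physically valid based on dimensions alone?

Yes

E_k (kinetic energy) has dimensions [L^2 M T^-2].
m (mass) has dimensions [M].
v (velocity) has dimensions [L T^-1].

Left side: [L^2 M T^-2]
Right side: [L^2 M T^-2]

Both sides have the same dimensions, so the equation is dimensionally consistent.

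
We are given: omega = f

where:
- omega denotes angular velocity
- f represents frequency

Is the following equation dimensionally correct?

Yes

omega (angular velocity) has dimensions [T^-1].
f (frequency) has dimensions [T^-1].

Left side: [T^-1]
Right side: [T^-1]

Both sides have the same dimensions, so the equation is dimensionally consistent.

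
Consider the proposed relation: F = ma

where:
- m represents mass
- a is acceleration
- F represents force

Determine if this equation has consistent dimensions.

Yes

m (mass) has dimensions [M].
a (acceleration) has dimensions [L T^-2].
F (force) has dimensions [L M T^-2].

Left side: [L M T^-2]
Right side: [L M T^-2]

Both sides have the same dimensions, so the equation is dimensionally consistent.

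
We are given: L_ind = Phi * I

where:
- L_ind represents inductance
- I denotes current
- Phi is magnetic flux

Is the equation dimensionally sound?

No

L_ind (inductance) has dimensions [I^-2 L^2 M T^-2].
I (current) has dimensions [I].
Phi (magnetic flux) has dimensions [I^-1 L^2 M T^-2].

Left side: [I^-2 L^2 M T^-2]
Right side: [L^2 M T^-2]

The two sides have different dimensions, so the equation is NOT dimensionally consistent.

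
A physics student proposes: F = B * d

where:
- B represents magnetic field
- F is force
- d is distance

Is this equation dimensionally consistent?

No

B (magnetic field) has dimensions [I^-1 M T^-2].
F (force) has dimensions [L M T^-2].
d (distance) has dimensions [L].

Left side: [L M T^-2]
Right side: [I^-1 L M T^-2]

The two sides have different dimensions, so the equation is NOT dimensionally consistent.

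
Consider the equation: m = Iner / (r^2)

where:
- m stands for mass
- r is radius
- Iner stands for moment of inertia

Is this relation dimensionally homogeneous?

Yes

m (mass) has dimensions [M].
r (radius) has dimensions [L].
Iner (moment of inertia) has dimensions [L^2 M].

Left side: [M]
Right side: [M]

Both sides have the same dimensions, so the equation is dimensionally consistent.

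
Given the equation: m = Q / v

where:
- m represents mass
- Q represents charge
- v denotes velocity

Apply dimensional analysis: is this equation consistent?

No

m (mass) has dimensions [M].
Q (charge) has dimensions [I T].
v (velocity) has dimensions [L T^-1].

Left side: [M]
Right side: [I L^-1 T^2]

The two sides have different dimensions, so the equation is NOT dimensionally consistent.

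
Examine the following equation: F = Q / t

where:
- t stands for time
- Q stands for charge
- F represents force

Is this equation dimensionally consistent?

No

t (time) has dimensions [T].
Q (charge) has dimensions [I T].
F (force) has dimensions [L M T^-2].

Left side: [L M T^-2]
Right side: [I]

The two sides have different dimensions, so the equation is NOT dimensionally consistent.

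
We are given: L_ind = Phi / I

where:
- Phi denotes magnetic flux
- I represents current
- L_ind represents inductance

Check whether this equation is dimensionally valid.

Yes

Phi (magnetic flux) has dimensions [I^-1 L^2 M T^-2].
I (current) has dimensions [I].
L_ind (inductance) has dimensions [I^-2 L^2 M T^-2].

Left side: [I^-2 L^2 M T^-2]
Right side: [I^-2 L^2 M T^-2]

Both sides have the same dimensions, so the equation is dimensionally consistent.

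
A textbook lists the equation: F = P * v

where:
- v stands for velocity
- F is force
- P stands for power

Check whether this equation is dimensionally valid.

No

v (velocity) has dimensions [L T^-1].
F (force) has dimensions [L M T^-2].
P (power) has dimensions [L^2 M T^-3].

Left side: [L M T^-2]
Right side: [L^3 M T^-4]

The two sides have different dimensions, so the equation is NOT dimensionally consistent.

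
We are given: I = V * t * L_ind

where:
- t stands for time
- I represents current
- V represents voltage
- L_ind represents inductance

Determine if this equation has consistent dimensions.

No

t (time) has dimensions [T].
I (current) has dimensions [I].
V (voltage) has dimensions [I^-1 L^2 M T^-3].
L_ind (inductance) has dimensions [I^-2 L^2 M T^-2].

Left side: [I]
Right side: [I^-3 L^4 M^2 T^-4]

The two sides have different dimensions, so the equation is NOT dimensionally consistent.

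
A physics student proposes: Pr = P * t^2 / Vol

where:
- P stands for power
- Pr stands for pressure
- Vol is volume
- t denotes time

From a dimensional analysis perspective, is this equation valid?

No

P (power) has dimensions [L^2 M T^-3].
Pr (pressure) has dimensions [L^-1 M T^-2].
Vol (volume) has dimensions [L^3].
t (time) has dimensions [T].

Left side: [L^-1 M T^-2]
Right side: [L^-1 M T^-1]

The two sides have different dimensions, so the equation is NOT dimensionally consistent.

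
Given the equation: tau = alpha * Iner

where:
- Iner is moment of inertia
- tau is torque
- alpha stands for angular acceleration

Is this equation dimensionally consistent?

Yes

Iner (moment of inertia) has dimensions [L^2 M].
tau (torque) has dimensions [L^2 M T^-2].
alpha (angular acceleration) has dimensions [T^-2].

Left side: [L^2 M T^-2]
Right side: [L^2 M T^-2]

Both sides have the same dimensions, so the equation is dimensionally consistent.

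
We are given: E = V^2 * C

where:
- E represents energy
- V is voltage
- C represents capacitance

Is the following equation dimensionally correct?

Yes

E (energy) has dimensions [L^2 M T^-2].
V (voltage) has dimensions [I^-1 L^2 M T^-3].
C (capacitance) has dimensions [I^2 L^-2 M^-1 T^4].

Left side: [L^2 M T^-2]
Right side: [L^2 M T^-2]

Both sides have the same dimensions, so the equation is dimensionally consistent.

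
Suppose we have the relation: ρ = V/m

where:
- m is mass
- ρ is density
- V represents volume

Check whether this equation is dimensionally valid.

No

m (mass) has dimensions [M].
ρ (density) has dimensions [L^-3 M].
V (volume) has dimensions [L^3].

Left side: [L^-3 M]
Right side: [L^3 M^-1]

The two sides have different dimensions, so the equation is NOT dimensionally consistent.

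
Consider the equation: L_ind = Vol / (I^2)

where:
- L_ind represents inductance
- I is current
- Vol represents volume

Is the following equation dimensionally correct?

No

L_ind (inductance) has dimensions [I^-2 L^2 M T^-2].
I (current) has dimensions [I].
Vol (volume) has dimensions [L^3].

Left side: [I^-2 L^2 M T^-2]
Right side: [I^-2 L^3]

The two sides have different dimensions, so the equation is NOT dimensionally consistent.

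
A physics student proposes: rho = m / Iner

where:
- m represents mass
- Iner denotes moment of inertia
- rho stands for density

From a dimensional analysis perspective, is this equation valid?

No

m (mass) has dimensions [M].
Iner (moment of inertia) has dimensions [L^2 M].
rho (density) has dimensions [L^-3 M].

Left side: [L^-3 M]
Right side: [L^-2]

The two sides have different dimensions, so the equation is NOT dimensionally consistent.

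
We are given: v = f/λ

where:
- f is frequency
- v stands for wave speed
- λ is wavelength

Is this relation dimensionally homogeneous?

No

f (frequency) has dimensions [T^-1].
v (wave speed) has dimensions [L T^-1].
λ (wavelength) has dimensions [L].

Left side: [L T^-1]
Right side: [L^-1 T^-1]

The two sides have different dimensions, so the equation is NOT dimensionally consistent.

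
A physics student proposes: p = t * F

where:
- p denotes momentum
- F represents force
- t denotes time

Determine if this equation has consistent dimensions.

Yes

p (momentum) has dimensions [L M T^-1].
F (force) has dimensions [L M T^-2].
t (time) has dimensions [T].

Left side: [L M T^-1]
Right side: [L M T^-1]

Both sides have the same dimensions, so the equation is dimensionally consistent.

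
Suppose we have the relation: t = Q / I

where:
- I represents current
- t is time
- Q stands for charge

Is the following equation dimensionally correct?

Yes

I (current) has dimensions [I].
t (time) has dimensions [T].
Q (charge) has dimensions [I T].

Left side: [T]
Right side: [T]

Both sides have the same dimensions, so the equation is dimensionally consistent.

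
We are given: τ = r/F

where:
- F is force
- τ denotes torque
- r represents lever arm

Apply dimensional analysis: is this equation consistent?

No

F (force) has dimensions [L M T^-2].
τ (torque) has dimensions [L^2 M T^-2].
r (lever arm) has dimensions [L].

Left side: [L^2 M T^-2]
Right side: [M^-1 T^2]

The two sides have different dimensions, so the equation is NOT dimensionally consistent.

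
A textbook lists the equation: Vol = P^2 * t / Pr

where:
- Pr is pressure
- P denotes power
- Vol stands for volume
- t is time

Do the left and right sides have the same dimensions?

No

Pr (pressure) has dimensions [L^-1 M T^-2].
P (power) has dimensions [L^2 M T^-3].
Vol (volume) has dimensions [L^3].
t (time) has dimensions [T].

Left side: [L^3]
Right side: [L^5 M T^-3]

The two sides have different dimensions, so the equation is NOT dimensionally consistent.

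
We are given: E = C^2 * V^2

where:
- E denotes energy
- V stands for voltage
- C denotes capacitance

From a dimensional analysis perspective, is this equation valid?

No

E (energy) has dimensions [L^2 M T^-2].
V (voltage) has dimensions [I^-1 L^2 M T^-3].
C (capacitance) has dimensions [I^2 L^-2 M^-1 T^4].

Left side: [L^2 M T^-2]
Right side: [I^2 T^2]

The two sides have different dimensions, so the equation is NOT dimensionally consistent.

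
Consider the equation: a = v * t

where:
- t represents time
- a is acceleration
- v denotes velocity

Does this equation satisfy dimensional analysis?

No

t (time) has dimensions [T].
a (acceleration) has dimensions [L T^-2].
v (velocity) has dimensions [L T^-1].

Left side: [L T^-2]
Right side: [L]

The two sides have different dimensions, so the equation is NOT dimensionally consistent.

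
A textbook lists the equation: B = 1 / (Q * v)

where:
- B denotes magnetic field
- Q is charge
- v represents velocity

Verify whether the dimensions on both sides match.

No

B (magnetic field) has dimensions [I^-1 M T^-2].
Q (charge) has dimensions [I T].
v (velocity) has dimensions [L T^-1].

Left side: [I^-1 M T^-2]
Right side: [I^-1 L^-1]

The two sides have different dimensions, so the equation is NOT dimensionally consistent.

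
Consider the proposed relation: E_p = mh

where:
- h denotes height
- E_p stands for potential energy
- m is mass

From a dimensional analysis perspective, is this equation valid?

No

h (height) has dimensions [L].
E_p (potential energy) has dimensions [L^2 M T^-2].
m (mass) has dimensions [M].

Left side: [L^2 M T^-2]
Right side: [L M]

The two sides have different dimensions, so the equation is NOT dimensionally consistent.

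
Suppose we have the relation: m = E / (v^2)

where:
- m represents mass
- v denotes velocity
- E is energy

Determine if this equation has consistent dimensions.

Yes

m (mass) has dimensions [M].
v (velocity) has dimensions [L T^-1].
E (energy) has dimensions [L^2 M T^-2].

Left side: [M]
Right side: [M]

Both sides have the same dimensions, so the equation is dimensionally consistent.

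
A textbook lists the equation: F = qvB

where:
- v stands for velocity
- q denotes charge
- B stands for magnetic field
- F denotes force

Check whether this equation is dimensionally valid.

Yes

v (velocity) has dimensions [L T^-1].
q (charge) has dimensions [I T].
B (magnetic field) has dimensions [I^-1 M T^-2].
F (force) has dimensions [L M T^-2].

Left side: [L M T^-2]
Right side: [L M T^-2]

Both sides have the same dimensions, so the equation is dimensionally consistent.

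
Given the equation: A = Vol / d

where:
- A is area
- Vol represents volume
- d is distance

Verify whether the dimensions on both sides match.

Yes

A (area) has dimensions [L^2].
Vol (volume) has dimensions [L^3].
d (distance) has dimensions [L].

Left side: [L^2]
Right side: [L^2]

Both sides have the same dimensions, so the equation is dimensionally consistent.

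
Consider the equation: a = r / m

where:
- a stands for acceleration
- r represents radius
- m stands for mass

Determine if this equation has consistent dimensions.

No

a (acceleration) has dimensions [L T^-2].
r (radius) has dimensions [L].
m (mass) has dimensions [M].

Left side: [L T^-2]
Right side: [L M^-1]

The two sides have different dimensions, so the equation is NOT dimensionally consistent.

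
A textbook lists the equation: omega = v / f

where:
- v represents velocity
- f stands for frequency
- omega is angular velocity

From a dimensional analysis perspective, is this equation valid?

No

v (velocity) has dimensions [L T^-1].
f (frequency) has dimensions [T^-1].
omega (angular velocity) has dimensions [T^-1].

Left side: [T^-1]
Right side: [L]

The two sides have different dimensions, so the equation is NOT dimensionally consistent.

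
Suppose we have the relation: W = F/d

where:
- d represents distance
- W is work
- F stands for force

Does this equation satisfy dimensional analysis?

No

d (distance) has dimensions [L].
W (work) has dimensions [L^2 M T^-2].
F (force) has dimensions [L M T^-2].

Left side: [L^2 M T^-2]
Right side: [M T^-2]

The two sides have different dimensions, so the equation is NOT dimensionally consistent.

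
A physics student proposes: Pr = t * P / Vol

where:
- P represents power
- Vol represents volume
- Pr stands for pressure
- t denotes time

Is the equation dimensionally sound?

Yes

P (power) has dimensions [L^2 M T^-3].
Vol (volume) has dimensions [L^3].
Pr (pressure) has dimensions [L^-1 M T^-2].
t (time) has dimensions [T].

Left side: [L^-1 M T^-2]
Right side: [L^-1 M T^-2]

Both sides have the same dimensions, so the equation is dimensionally consistent.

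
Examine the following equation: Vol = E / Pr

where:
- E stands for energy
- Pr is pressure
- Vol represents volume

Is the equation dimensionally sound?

Yes

E (energy) has dimensions [L^2 M T^-2].
Pr (pressure) has dimensions [L^-1 M T^-2].
Vol (volume) has dimensions [L^3].

Left side: [L^3]
Right side: [L^3]

Both sides have the same dimensions, so the equation is dimensionally consistent.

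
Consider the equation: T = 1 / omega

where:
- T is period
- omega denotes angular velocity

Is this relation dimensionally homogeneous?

Yes

T (period) has dimensions [T].
omega (angular velocity) has dimensions [T^-1].

Left side: [T]
Right side: [T]

Both sides have the same dimensions, so the equation is dimensionally consistent.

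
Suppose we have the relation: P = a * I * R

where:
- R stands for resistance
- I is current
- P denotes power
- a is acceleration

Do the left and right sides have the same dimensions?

No

R (resistance) has dimensions [I^-2 L^2 M T^-3].
I (current) has dimensions [I].
P (power) has dimensions [L^2 M T^-3].
a (acceleration) has dimensions [L T^-2].

Left side: [L^2 M T^-3]
Right side: [I^-1 L^3 M T^-5]

The two sides have different dimensions, so the equation is NOT dimensionally consistent.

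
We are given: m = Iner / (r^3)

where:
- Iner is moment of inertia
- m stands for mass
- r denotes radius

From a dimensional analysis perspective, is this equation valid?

No

Iner (moment of inertia) has dimensions [L^2 M].
m (mass) has dimensions [M].
r (radius) has dimensions [L].

Left side: [M]
Right side: [L^-1 M]

The two sides have different dimensions, so the equation is NOT dimensionally consistent.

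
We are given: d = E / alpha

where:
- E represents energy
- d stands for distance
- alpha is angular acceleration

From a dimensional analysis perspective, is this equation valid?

No

E (energy) has dimensions [L^2 M T^-2].
d (distance) has dimensions [L].
alpha (angular acceleration) has dimensions [T^-2].

Left side: [L]
Right side: [L^2 M]

The two sides have different dimensions, so the equation is NOT dimensionally consistent.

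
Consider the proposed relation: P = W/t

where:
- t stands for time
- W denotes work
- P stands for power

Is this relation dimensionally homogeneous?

Yes

t (time) has dimensions [T].
W (work) has dimensions [L^2 M T^-2].
P (power) has dimensions [L^2 M T^-3].

Left side: [L^2 M T^-3]
Right side: [L^2 M T^-3]

Both sides have the same dimensions, so the equation is dimensionally consistent.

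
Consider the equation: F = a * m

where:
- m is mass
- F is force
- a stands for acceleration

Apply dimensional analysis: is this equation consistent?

Yes

m (mass) has dimensions [M].
F (force) has dimensions [L M T^-2].
a (acceleration) has dimensions [L T^-2].

Left side: [L M T^-2]
Right side: [L M T^-2]

Both sides have the same dimensions, so the equation is dimensionally consistent.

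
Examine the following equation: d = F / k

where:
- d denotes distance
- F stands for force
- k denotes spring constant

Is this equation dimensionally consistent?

Yes

d (distance) has dimensions [L].
F (force) has dimensions [L M T^-2].
k (spring constant) has dimensions [M T^-2].

Left side: [L]
Right side: [L]

Both sides have the same dimensions, so the equation is dimensionally consistent.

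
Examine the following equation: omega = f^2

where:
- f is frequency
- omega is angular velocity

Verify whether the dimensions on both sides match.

No

f (frequency) has dimensions [T^-1].
omega (angular velocity) has dimensions [T^-1].

Left side: [T^-1]
Right side: [T^-2]

The two sides have different dimensions, so the equation is NOT dimensionally consistent.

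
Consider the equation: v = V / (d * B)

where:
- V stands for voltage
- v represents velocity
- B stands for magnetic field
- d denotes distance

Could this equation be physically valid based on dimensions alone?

Yes

V (voltage) has dimensions [I^-1 L^2 M T^-3].
v (velocity) has dimensions [L T^-1].
B (magnetic field) has dimensions [I^-1 M T^-2].
d (distance) has dimensions [L].

Left side: [L T^-1]
Right side: [L T^-1]

Both sides have the same dimensions, so the equation is dimensionally consistent.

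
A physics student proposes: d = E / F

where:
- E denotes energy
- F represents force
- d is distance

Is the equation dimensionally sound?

Yes

E (energy) has dimensions [L^2 M T^-2].
F (force) has dimensions [L M T^-2].
d (distance) has dimensions [L].

Left side: [L]
Right side: [L]

Both sides have the same dimensions, so the equation is dimensionally consistent.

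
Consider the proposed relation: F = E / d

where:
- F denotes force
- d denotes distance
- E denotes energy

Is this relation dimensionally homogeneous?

Yes

F (force) has dimensions [L M T^-2].
d (distance) has dimensions [L].
E (energy) has dimensions [L^2 M T^-2].

Left side: [L M T^-2]
Right side: [L M T^-2]

Both sides have the same dimensions, so the equation is dimensionally consistent.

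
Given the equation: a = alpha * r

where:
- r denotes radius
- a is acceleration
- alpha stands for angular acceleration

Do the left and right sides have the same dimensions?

Yes

r (radius) has dimensions [L].
a (acceleration) has dimensions [L T^-2].
alpha (angular acceleration) has dimensions [T^-2].

Left side: [L T^-2]
Right side: [L T^-2]

Both sides have the same dimensions, so the equation is dimensionally consistent.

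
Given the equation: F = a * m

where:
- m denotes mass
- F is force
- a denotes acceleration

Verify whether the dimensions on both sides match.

Yes

m (mass) has dimensions [M].
F (force) has dimensions [L M T^-2].
a (acceleration) has dimensions [L T^-2].

Left side: [L M T^-2]
Right side: [L M T^-2]

Both sides have the same dimensions, so the equation is dimensionally consistent.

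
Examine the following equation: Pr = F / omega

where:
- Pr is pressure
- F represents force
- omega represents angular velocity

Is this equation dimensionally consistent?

No

Pr (pressure) has dimensions [L^-1 M T^-2].
F (force) has dimensions [L M T^-2].
omega (angular velocity) has dimensions [T^-1].

Left side: [L^-1 M T^-2]
Right side: [L M T^-1]

The two sides have different dimensions, so the equation is NOT dimensionally consistent.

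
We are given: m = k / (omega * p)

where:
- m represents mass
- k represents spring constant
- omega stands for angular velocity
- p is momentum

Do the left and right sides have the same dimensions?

No

m (mass) has dimensions [M].
k (spring constant) has dimensions [M T^-2].
omega (angular velocity) has dimensions [T^-1].
p (momentum) has dimensions [L M T^-1].

Left side: [M]
Right side: [L^-1]

The two sides have different dimensions, so the equation is NOT dimensionally consistent.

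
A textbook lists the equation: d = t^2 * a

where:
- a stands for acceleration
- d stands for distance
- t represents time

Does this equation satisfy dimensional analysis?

Yes

a (acceleration) has dimensions [L T^-2].
d (distance) has dimensions [L].
t (time) has dimensions [T].

Left side: [L]
Right side: [L]

Both sides have the same dimensions, so the equation is dimensionally consistent.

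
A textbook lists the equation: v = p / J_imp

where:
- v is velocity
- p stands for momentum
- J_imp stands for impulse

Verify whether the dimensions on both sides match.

No

v (velocity) has dimensions [L T^-1].
p (momentum) has dimensions [L M T^-1].
J_imp (impulse) has dimensions [L M T^-1].

Left side: [L T^-1]
Right side: [dimensionless]

The two sides have different dimensions, so the equation is NOT dimensionally consistent.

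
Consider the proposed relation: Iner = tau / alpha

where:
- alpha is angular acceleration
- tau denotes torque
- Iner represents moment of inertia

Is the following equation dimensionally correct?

Yes

alpha (angular acceleration) has dimensions [T^-2].
tau (torque) has dimensions [L^2 M T^-2].
Iner (moment of inertia) has dimensions [L^2 M].

Left side: [L^2 M]
Right side: [L^2 M]

Both sides have the same dimensions, so the equation is dimensionally consistent.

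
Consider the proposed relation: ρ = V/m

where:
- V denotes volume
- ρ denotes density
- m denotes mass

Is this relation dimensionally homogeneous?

No

V (volume) has dimensions [L^3].
ρ (density) has dimensions [L^-3 M].
m (mass) has dimensions [M].

Left side: [L^-3 M]
Right side: [L^3 M^-1]

The two sides have different dimensions, so the equation is NOT dimensionally consistent.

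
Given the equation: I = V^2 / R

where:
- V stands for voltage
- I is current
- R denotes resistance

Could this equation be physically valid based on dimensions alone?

No

V (voltage) has dimensions [I^-1 L^2 M T^-3].
I (current) has dimensions [I].
R (resistance) has dimensions [I^-2 L^2 M T^-3].

Left side: [I]
Right side: [L^2 M T^-3]

The two sides have different dimensions, so the equation is NOT dimensionally consistent.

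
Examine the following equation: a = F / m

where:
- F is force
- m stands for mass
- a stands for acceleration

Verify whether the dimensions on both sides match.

Yes

F (force) has dimensions [L M T^-2].
m (mass) has dimensions [M].
a (acceleration) has dimensions [L T^-2].

Left side: [L T^-2]
Right side: [L T^-2]

Both sides have the same dimensions, so the equation is dimensionally consistent.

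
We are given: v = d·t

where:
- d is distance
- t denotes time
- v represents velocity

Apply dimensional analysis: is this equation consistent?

No

d (distance) has dimensions [L].
t (time) has dimensions [T].
v (velocity) has dimensions [L T^-1].

Left side: [L T^-1]
Right side: [L T]

The two sides have different dimensions, so the equation is NOT dimensionally consistent.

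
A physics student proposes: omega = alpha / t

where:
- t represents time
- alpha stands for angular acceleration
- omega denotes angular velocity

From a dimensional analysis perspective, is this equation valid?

No

t (time) has dimensions [T].
alpha (angular acceleration) has dimensions [T^-2].
omega (angular velocity) has dimensions [T^-1].

Left side: [T^-1]
Right side: [T^-3]

The two sides have different dimensions, so the equation is NOT dimensionally consistent.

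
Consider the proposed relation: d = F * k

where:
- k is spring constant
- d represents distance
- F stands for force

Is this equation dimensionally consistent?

No

k (spring constant) has dimensions [M T^-2].
d (distance) has dimensions [L].
F (force) has dimensions [L M T^-2].

Left side: [L]
Right side: [L M^2 T^-4]

The two sides have different dimensions, so the equation is NOT dimensionally consistent.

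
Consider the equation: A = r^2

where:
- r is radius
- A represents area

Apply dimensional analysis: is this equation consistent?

Yes

r (radius) has dimensions [L].
A (area) has dimensions [L^2].

Left side: [L^2]
Right side: [L^2]

Both sides have the same dimensions, so the equation is dimensionally consistent.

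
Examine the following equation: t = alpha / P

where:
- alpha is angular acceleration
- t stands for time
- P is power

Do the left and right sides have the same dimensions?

No

alpha (angular acceleration) has dimensions [T^-2].
t (time) has dimensions [T].
P (power) has dimensions [L^2 M T^-3].

Left side: [T]
Right side: [L^-2 M^-1 T]

The two sides have different dimensions, so the equation is NOT dimensionally consistent.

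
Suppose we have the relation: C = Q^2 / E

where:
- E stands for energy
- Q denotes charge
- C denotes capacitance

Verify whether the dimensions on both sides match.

Yes

E (energy) has dimensions [L^2 M T^-2].
Q (charge) has dimensions [I T].
C (capacitance) has dimensions [I^2 L^-2 M^-1 T^4].

Left side: [I^2 L^-2 M^-1 T^4]
Right side: [I^2 L^-2 M^-1 T^4]

Both sides have the same dimensions, so the equation is dimensionally consistent.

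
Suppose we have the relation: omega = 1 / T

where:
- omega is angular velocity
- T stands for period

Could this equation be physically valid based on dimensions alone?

Yes

omega (angular velocity) has dimensions [T^-1].
T (period) has dimensions [T].

Left side: [T^-1]
Right side: [T^-1]

Both sides have the same dimensions, so the equation is dimensionally consistent.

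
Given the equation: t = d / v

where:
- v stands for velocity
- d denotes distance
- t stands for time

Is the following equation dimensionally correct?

Yes

v (velocity) has dimensions [L T^-1].
d (distance) has dimensions [L].
t (time) has dimensions [T].

Left side: [T]
Right side: [T]

Both sides have the same dimensions, so the equation is dimensionally consistent.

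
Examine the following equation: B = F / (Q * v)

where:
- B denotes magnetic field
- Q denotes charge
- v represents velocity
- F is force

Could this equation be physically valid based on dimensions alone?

Yes

B (magnetic field) has dimensions [I^-1 M T^-2].
Q (charge) has dimensions [I T].
v (velocity) has dimensions [L T^-1].
F (force) has dimensions [L M T^-2].

Left side: [I^-1 M T^-2]
Right side: [I^-1 M T^-2]

Both sides have the same dimensions, so the equation is dimensionally consistent.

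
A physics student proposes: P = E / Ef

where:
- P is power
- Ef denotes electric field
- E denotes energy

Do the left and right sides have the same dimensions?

No

P (power) has dimensions [L^2 M T^-3].
Ef (electric field) has dimensions [I^-1 L M T^-3].
E (energy) has dimensions [L^2 M T^-2].

Left side: [L^2 M T^-3]
Right side: [I L T]

The two sides have different dimensions, so the equation is NOT dimensionally consistent.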